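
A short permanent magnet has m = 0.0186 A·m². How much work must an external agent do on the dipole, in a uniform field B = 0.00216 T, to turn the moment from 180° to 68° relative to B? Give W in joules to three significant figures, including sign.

W ≈ -5.52×10⁻⁵ J

W_ext = ΔU = −mB cosθ₂ + mB cosθ₁ = mB(cosθ₁ − cosθ₂).
W = (0.0186)(0.00216)·(cos180° − cos68°) = (4.018×10⁻⁵)·(-1.3746) = -5.523×10⁻⁵ J.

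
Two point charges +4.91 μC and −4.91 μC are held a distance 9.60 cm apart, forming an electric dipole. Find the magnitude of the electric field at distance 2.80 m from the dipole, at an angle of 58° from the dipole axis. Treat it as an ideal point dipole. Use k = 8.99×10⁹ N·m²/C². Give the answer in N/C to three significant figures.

Dipole moment p = qd = (4.91×10⁻⁶ C)(0.0960 m) = 4.714×10⁻⁷ C·m.
At angle θ the dipole field magnitude is E = (kp/r³)·√(1 + 3cos²θ).
kp/r³ = (8.99×10⁹)(4.714×10⁻⁷) / (2.80)³ = 193.1 N/C.
√(1 + 3cos²58°) = √(1 + 3·0.2808) = √1.8424 ≈ 1.3574.
E ≈ 193.1 × 1.357 = 262.0 N/C.

E ≈ 262 N/C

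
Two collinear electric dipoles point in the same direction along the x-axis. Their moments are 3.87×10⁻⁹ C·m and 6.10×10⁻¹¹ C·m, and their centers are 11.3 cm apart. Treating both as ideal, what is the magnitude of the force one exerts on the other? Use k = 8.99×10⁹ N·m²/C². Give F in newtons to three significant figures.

F ≈ 7.81×10⁻⁵ N

On-axis field of dipole 1 at distance r: E = 2kp₁/r³. Force on dipole 2 is F = p₂·dE/dr (gradient along axis).
dE/dr = −6kp₁/r⁴, so |F| = 6kp₁p₂/r⁴ (attractive for aligned moments).
F = 6(8.99×10⁹)(3.87×10⁻⁹)(6.10×10⁻¹¹)/(0.113)⁴ = 7.810×10⁻⁵ N.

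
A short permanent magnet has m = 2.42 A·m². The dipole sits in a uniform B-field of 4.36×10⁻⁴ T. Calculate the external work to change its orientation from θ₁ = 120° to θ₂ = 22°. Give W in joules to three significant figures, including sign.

W ≈ -0.00151 J

W_ext = ΔU = −mB cosθ₂ + mB cosθ₁ = mB(cosθ₁ − cosθ₂).
W = (2.42)(4.36×10⁻⁴)·(cos120° − cos22°) = (0.001055)·(-1.4272) = -0.001506 J.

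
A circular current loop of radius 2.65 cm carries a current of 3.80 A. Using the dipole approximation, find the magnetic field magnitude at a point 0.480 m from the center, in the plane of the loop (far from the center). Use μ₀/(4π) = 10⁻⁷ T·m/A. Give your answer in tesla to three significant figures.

Magnetic moment m = IA = Iπa² = (3.80)·π·(0.0265)² = 0.008383 A·m².
In the equatorial plane B = (μ₀/4π)·m/r³ (half the axial value).
B = (10⁻⁷)·(0.008383) / (0.480)³ = 7.580×10⁻⁹ T.

B ≈ 7.58×10⁻⁹ T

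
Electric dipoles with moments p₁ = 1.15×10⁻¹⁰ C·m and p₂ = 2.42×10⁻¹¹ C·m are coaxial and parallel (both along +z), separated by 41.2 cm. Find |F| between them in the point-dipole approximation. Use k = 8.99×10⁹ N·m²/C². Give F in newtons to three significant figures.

F ≈ 5.21×10⁻⁹ N

On-axis field of dipole 1 at distance r: E = 2kp₁/r³. Force on dipole 2 is F = p₂·dE/dr (gradient along axis).
dE/dr = −6kp₁/r⁴, so |F| = 6kp₁p₂/r⁴ (attractive for aligned moments).
F = 6(8.99×10⁹)(1.15×10⁻¹⁰)(2.42×10⁻¹¹)/(0.412)⁴ = 5.210×10⁻⁹ N.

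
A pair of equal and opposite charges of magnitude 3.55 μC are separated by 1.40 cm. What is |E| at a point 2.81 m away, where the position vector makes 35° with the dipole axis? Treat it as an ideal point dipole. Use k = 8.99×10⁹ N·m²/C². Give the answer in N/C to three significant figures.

E ≈ 35.0 N/C

Dipole moment p = qd = (3.55×10⁻⁶ C)(0.0140 m) = 4.97×10⁻⁸ C·m.
At angle θ the dipole field magnitude is E = (kp/r³)·√(1 + 3cos²θ).
kp/r³ = (8.99×10⁹)(4.97×10⁻⁸) / (2.81)³ = 20.14 N/C.
√(1 + 3cos²35°) = √(1 + 3·0.6710) = √3.0130 ≈ 1.7358.
E ≈ 20.14 × 1.736 = 34.95 N/C.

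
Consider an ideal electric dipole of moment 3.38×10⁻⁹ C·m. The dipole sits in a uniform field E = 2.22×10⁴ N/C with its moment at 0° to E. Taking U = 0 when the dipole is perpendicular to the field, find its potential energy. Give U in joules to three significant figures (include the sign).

U ≈ -7.50×10⁻⁵ J

U = −p·E = −pE cosθ.
U = −(3.38×10⁻⁹)(2.22×10⁴)·cos0° = -7.504×10⁻⁵ J.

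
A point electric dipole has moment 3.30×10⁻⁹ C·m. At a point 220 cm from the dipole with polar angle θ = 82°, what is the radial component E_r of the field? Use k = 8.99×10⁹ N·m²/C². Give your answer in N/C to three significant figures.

For a dipole, E_r = (2kp cosθ)/r³.
kp/r³ = (8.99×10⁹)(3.30×10⁻⁹)/(2.20)³ = 2.786 N/C.
E_r = 2·2.786·cos82° = 0.7755 N/C.

E_r ≈ 0.776 N/C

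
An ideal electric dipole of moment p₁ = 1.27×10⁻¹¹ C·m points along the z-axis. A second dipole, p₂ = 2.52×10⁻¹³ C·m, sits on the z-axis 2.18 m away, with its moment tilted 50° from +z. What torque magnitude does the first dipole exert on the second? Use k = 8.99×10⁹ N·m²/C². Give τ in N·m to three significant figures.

The second dipole sits on the axis of the first, so the field there is axial: E₁ = 2kp₁/r³ along +z.
E₁ = 2(8.99×10⁹)(1.27×10⁻¹¹)/(2.18)³ = 0.02204 N/C.
Torque on the second dipole: τ = p₂ E₁ sinθ.
τ = (2.52×10⁻¹³)(0.02204)·sin50° = 4.255×10⁻¹⁵ N·m.

τ ≈ 4.25×10⁻¹⁵ N·m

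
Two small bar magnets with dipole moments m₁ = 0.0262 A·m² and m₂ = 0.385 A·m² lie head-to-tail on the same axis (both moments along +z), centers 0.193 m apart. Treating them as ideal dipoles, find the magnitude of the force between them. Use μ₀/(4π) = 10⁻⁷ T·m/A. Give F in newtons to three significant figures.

On-axis B of dipole 1: B = (μ₀/4π)·2m₁/r³. Force on dipole 2: F = m₂·dB/dr.
dB/dr = −(μ₀/4π)·6m₁/r⁴, so |F| = (μ₀/4π)·6m₁m₂/r⁴.
F = 6(10⁻⁷)(0.0262)(0.385)/(0.193)⁴ = 4.362×10⁻⁶ N.

F ≈ 4.36×10⁻⁶ N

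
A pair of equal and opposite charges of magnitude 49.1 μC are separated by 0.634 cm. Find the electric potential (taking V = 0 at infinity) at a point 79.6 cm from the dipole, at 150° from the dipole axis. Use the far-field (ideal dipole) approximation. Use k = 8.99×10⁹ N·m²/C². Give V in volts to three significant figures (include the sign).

Dipole moment p = qd = (4.91×10⁻⁵ C)(0.00634 m) = 3.113×10⁻⁷ C·m.
The dipole potential is V = kp cosθ / r².
V = (8.99×10⁹)(3.113×10⁻⁷)·cos150° / (0.796)² = -3825 V.

V ≈ -3830 V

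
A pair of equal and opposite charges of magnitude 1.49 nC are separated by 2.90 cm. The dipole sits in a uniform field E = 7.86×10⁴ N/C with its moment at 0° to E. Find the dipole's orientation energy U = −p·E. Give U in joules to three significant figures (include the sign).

U ≈ -3.40×10⁻⁶ J

Dipole moment p = qd = (1.49×10⁻⁹ C)(0.0290 m) = 4.321×10⁻¹¹ C·m.
U = −p·E = −pE cosθ.
U = −(4.321×10⁻¹¹)(7.86×10⁴)·cos0° = -3.396×10⁻⁶ J.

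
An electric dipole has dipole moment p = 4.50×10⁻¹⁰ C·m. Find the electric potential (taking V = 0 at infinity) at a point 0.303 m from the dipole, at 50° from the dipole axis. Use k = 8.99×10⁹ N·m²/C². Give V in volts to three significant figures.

The dipole potential is V = kp cosθ / r².
V = (8.99×10⁹)(4.50×10⁻¹⁰)·cos50° / (0.303)² = 28.32 V.

V ≈ 28.3 V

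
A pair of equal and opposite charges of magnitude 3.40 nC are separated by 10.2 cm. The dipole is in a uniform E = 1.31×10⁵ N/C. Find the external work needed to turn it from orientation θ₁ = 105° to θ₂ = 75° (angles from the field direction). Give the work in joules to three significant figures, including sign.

W ≈ -2.35×10⁻⁵ J

Dipole moment p = qd = (3.40×10⁻⁹ C)(0.102 m) = 3.468×10⁻¹⁰ C·m.
W_ext = ΔU = U(θ₂) − U(θ₁) = −pE cosθ₂ − (−pE cosθ₁) = pE(cosθ₁ − cosθ₂).
W = (3.468×10⁻¹⁰)(1.31×10⁵)·(cos105° − cos75°) = (4.543×10⁻⁵)·(-0.5176) = -2.352×10⁻⁵ J.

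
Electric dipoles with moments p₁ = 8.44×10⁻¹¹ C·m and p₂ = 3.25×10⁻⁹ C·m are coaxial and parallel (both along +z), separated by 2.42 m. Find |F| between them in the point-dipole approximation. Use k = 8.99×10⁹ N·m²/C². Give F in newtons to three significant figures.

F ≈ 4.31×10⁻¹⁰ N

On-axis field of dipole 1 at distance r: E = 2kp₁/r³. Force on dipole 2 is F = p₂·dE/dr (gradient along axis).
dE/dr = −6kp₁/r⁴, so |F| = 6kp₁p₂/r⁴ (attractive for aligned moments).
F = 6(8.99×10⁹)(8.44×10⁻¹¹)(3.25×10⁻⁹)/(2.42)⁴ = 4.314×10⁻¹⁰ N.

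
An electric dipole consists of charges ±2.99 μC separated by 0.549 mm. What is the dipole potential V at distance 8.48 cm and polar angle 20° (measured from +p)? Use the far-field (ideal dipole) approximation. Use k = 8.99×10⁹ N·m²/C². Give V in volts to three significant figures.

V ≈ 1930 V

Dipole moment p = qd = (2.99×10⁻⁶ C)(5.49×10⁻⁴ m) = 1.642×10⁻⁹ C·m.
The dipole potential is V = kp cosθ / r².
V = (8.99×10⁹)(1.642×10⁻⁹)·cos20° / (0.0848)² = 1929 V.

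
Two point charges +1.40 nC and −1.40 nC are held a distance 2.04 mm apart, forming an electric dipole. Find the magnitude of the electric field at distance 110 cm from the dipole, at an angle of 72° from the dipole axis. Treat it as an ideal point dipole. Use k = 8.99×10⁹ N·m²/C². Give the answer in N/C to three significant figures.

E ≈ 0.0219 N/C

Dipole moment p = qd = (1.40×10⁻⁹ C)(0.00204 m) = 2.856×10⁻¹² C·m.
At angle θ the dipole field magnitude is E = (kp/r³)·√(1 + 3cos²θ).
kp/r³ = (8.99×10⁹)(2.856×10⁻¹²) / (1.10)³ = 0.01929 N/C.
√(1 + 3cos²72°) = √(1 + 3·0.0955) = √1.2865 ≈ 1.1342.
E ≈ 0.01929 × 1.134 = 0.02188 N/C.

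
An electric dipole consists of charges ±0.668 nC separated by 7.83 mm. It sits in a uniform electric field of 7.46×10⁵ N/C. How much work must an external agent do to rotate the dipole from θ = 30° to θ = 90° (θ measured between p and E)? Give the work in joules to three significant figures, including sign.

W ≈ 3.38×10⁻⁶ J

Dipole moment p = qd = (6.68×10⁻¹⁰ C)(0.00783 m) = 5.23×10⁻¹² C·m.
W_ext = ΔU = U(θ₂) − U(θ₁) = −pE cosθ₂ − (−pE cosθ₁) = pE(cosθ₁ − cosθ₂).
W = (5.23×10⁻¹²)(7.46×10⁵)·(cos30° − cos90°) = (3.902×10⁻⁶)·(+0.8660) = 3.379×10⁻⁶ J.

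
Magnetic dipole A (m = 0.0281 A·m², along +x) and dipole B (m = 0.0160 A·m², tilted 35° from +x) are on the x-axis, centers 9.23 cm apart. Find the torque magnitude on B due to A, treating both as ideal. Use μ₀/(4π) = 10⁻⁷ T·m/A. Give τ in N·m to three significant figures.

τ ≈ 6.56×10⁻⁸ N·m

Dipole B is on the axis of dipole A, so B₁ there is axial: B₁ = (μ₀/4π)·2m₁/r³ along +x.
B₁ = 2(10⁻⁷)(0.0281)/(0.0923)³ = 7.147×10⁻⁶ T.
τ = m₂ B₁ sinθ.
τ = (0.0160)(7.147×10⁻⁶)·sin35° = 6.559×10⁻⁸ N·m.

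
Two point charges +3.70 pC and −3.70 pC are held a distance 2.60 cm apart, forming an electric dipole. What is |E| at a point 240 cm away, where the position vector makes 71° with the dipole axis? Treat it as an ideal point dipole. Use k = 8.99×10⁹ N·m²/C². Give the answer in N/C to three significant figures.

E ≈ 7.18×10⁻⁵ N/C

Dipole moment p = qd = (3.70×10⁻¹² C)(0.0260 m) = 9.62×10⁻¹⁴ C·m.
At angle θ the dipole field magnitude is E = (kp/r³)·√(1 + 3cos²θ).
kp/r³ = (8.99×10⁹)(9.62×10⁻¹⁴) / (2.40)³ = 6.256×10⁻⁵ N/C.
√(1 + 3cos²71°) = √(1 + 3·0.1060) = √1.3180 ≈ 1.1480.
E ≈ 6.256×10⁻⁵ × 1.148 = 7.182×10⁻⁵ N/C.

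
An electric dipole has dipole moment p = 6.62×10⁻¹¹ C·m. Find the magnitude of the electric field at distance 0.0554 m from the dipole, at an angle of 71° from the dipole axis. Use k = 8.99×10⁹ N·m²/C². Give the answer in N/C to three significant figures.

At angle θ the dipole field magnitude is E = (kp/r³)·√(1 + 3cos²θ).
kp/r³ = (8.99×10⁹)(6.62×10⁻¹¹) / (0.0554)³ = 3500 N/C.
√(1 + 3cos²71°) = √(1 + 3·0.1060) = √1.3180 ≈ 1.1480.
E ≈ 3500 × 1.148 = 4018 N/C.

E ≈ 4020 N/C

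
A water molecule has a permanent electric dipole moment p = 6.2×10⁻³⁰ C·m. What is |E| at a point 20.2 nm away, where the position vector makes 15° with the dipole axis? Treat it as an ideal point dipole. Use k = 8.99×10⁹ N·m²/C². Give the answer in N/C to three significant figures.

E ≈ 1.32×10⁴ N/C

At angle θ the dipole field magnitude is E = (kp/r³)·√(1 + 3cos²θ).
kp/r³ = (8.99×10⁹)(6.20×10⁻³⁰) / (2.02×10⁻⁸)³ = 6762 N/C.
√(1 + 3cos²15°) = √(1 + 3·0.9330) = √3.7990 ≈ 1.9491.
E ≈ 6762 × 1.949 = 1.318×10⁴ N/C.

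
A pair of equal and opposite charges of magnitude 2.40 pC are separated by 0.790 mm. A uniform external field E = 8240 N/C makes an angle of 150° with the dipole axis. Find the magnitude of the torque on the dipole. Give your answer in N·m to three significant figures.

τ ≈ 7.81×10⁻¹² N·m

Dipole moment p = qd = (2.40×10⁻¹² C)(7.90×10⁻⁴ m) = 1.896×10⁻¹⁵ C·m.
Torque on an electric dipole: τ = pE sinθ.
τ = (1.896×10⁻¹⁵)(8240)·sin150° = 7.812×10⁻¹² N·m.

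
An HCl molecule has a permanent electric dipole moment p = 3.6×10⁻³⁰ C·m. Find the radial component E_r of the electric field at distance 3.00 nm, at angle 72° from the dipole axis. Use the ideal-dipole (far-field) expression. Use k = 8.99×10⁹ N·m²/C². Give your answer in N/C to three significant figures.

E_r ≈ 7.41×10⁵ N/C

For a dipole, E_r = (2kp cosθ)/r³.
kp/r³ = (8.99×10⁹)(3.60×10⁻³⁰)/(3.00×10⁻⁹)³ = 1.199×10⁶ N/C.
E_r = 2·1.199×10⁶·cos72° = 7.408×10⁵ N/C.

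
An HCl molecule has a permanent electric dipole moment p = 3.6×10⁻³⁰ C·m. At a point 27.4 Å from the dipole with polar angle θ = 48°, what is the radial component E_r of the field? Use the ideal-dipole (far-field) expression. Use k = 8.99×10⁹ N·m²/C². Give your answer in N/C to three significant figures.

E_r ≈ 2.11×10⁶ N/C

For a dipole, E_r = (2kp cosθ)/r³.
kp/r³ = (8.99×10⁹)(3.60×10⁻³⁰)/(2.74×10⁻⁹)³ = 1.573×10⁶ N/C.
E_r = 2·1.573×10⁶·cos48° = 2.105×10⁶ N/C.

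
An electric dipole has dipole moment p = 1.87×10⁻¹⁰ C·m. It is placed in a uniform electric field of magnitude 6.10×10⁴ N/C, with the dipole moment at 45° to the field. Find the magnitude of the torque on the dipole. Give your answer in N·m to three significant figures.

τ ≈ 8.07×10⁻⁶ N·m

Torque on an electric dipole: τ = pE sinθ.
τ = (1.87×10⁻¹⁰)(6.10×10⁴)·sin45° = 8.066×10⁻⁶ N·m.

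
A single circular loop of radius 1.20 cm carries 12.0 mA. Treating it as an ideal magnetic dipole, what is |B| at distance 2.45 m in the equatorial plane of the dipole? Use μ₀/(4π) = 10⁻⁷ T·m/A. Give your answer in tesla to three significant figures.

Magnetic moment m = IA = Iπa² = (0.0120)·π·(0.0120)² = 5.429×10⁻⁶ A·m².
In the equatorial plane B = (μ₀/4π)·m/r³ (half the axial value).
B = (10⁻⁷)·(5.429×10⁻⁶) / (2.45)³ = 3.692×10⁻¹⁴ T.

B ≈ 3.69×10⁻¹⁴ T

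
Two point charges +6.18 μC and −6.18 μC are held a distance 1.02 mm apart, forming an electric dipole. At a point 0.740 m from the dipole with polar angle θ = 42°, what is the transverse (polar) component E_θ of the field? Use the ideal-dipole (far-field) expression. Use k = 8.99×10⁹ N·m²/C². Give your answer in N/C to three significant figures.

Dipole moment p = qd = (6.18×10⁻⁶ C)(0.00102 m) = 6.304×10⁻⁹ C·m.
For a dipole, E_θ = (kp sinθ)/r³.
kp/r³ = (8.99×10⁹)(6.304×10⁻⁹)/(0.740)³ = 139.9 N/C.
E_θ = 139.9·sin42° = 93.58 N/C.

E_θ ≈ 93.6 N/C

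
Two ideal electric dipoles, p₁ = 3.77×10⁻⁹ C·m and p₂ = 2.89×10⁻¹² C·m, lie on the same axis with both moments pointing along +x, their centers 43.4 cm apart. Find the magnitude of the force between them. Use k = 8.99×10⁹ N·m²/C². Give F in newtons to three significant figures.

On-axis field of dipole 1 at distance r: E = 2kp₁/r³. Force on dipole 2 is F = p₂·dE/dr (gradient along axis).
dE/dr = −6kp₁/r⁴, so |F| = 6kp₁p₂/r⁴ (attractive for aligned moments).
F = 6(8.99×10⁹)(3.77×10⁻⁹)(2.89×10⁻¹²)/(0.434)⁴ = 1.656×10⁻⁸ N.

F ≈ 1.66×10⁻⁸ N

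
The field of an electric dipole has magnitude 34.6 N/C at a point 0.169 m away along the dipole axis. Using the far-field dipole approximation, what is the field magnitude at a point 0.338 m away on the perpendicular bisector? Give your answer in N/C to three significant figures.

E ≈ 2.16 N/C

Dipole fields scale as 1/r³ in the far field.
The axial field is twice the equatorial field at the same r, so the geometry factor is 1/2.
E₂ = E₁ · (1/2) · (r₁/r₂)³ = 34.6 · 0.5 · (0.169/0.338)³.
(r₁/r₂)³ = (0.5)³ = 0.125.
E₂ ≈ 2.162 N/C.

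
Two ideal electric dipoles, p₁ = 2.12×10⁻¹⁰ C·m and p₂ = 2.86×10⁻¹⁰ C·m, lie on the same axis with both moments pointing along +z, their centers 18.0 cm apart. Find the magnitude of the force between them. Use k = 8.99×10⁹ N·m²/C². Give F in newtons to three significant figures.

F ≈ 3.12×10⁻⁶ N

On-axis field of dipole 1 at distance r: E = 2kp₁/r³. Force on dipole 2 is F = p₂·dE/dr (gradient along axis).
dE/dr = −6kp₁/r⁴, so |F| = 6kp₁p₂/r⁴ (attractive for aligned moments).
F = 6(8.99×10⁹)(2.12×10⁻¹⁰)(2.86×10⁻¹⁰)/(0.180)⁴ = 3.115×10⁻⁶ N.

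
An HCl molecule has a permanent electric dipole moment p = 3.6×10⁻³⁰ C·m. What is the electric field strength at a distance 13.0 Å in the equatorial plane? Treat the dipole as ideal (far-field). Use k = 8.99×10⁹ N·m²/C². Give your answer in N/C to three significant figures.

On the perpendicular bisector E = kp/r³ (half the axial value at the same distance).
E = (8.99×10⁹)(3.60×10⁻³⁰) / (1.30×10⁻⁹)³ = 1.473×10⁷ N/C.

E ≈ 1.47×10⁷ N/C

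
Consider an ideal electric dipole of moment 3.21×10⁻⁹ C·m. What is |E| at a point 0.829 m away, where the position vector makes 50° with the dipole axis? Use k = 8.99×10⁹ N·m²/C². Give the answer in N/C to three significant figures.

E ≈ 75.8 N/C

At angle θ the dipole field magnitude is E = (kp/r³)·√(1 + 3cos²θ).
kp/r³ = (8.99×10⁹)(3.21×10⁻⁹) / (0.829)³ = 50.65 N/C.
√(1 + 3cos²50°) = √(1 + 3·0.4132) = √2.2395 ≈ 1.4965.
E ≈ 50.65 × 1.497 = 75.80 N/C.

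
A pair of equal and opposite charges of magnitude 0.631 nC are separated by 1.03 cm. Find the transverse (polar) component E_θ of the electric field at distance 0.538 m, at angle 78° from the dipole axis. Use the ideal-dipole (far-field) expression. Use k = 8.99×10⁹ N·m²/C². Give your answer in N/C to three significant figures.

Dipole moment p = qd = (6.31×10⁻¹⁰ C)(0.0103 m) = 6.499×10⁻¹² C·m.
For a dipole, E_θ = (kp sinθ)/r³.
kp/r³ = (8.99×10⁹)(6.499×10⁻¹²)/(0.538)³ = 0.3752 N/C.
E_θ = 0.3752·sin78° = 0.3670 N/C.

E_θ ≈ 0.367 N/C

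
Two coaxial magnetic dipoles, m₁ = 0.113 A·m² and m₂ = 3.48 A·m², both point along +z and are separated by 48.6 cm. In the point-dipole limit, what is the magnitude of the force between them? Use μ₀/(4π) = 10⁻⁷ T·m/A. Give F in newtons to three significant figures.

F ≈ 4.23×10⁻⁶ N

On-axis B of dipole 1: B = (μ₀/4π)·2m₁/r³. Force on dipole 2: F = m₂·dB/dr.
dB/dr = −(μ₀/4π)·6m₁/r⁴, so |F| = (μ₀/4π)·6m₁m₂/r⁴.
F = 6(10⁻⁷)(0.113)(3.48)/(0.486)⁴ = 4.229×10⁻⁶ N.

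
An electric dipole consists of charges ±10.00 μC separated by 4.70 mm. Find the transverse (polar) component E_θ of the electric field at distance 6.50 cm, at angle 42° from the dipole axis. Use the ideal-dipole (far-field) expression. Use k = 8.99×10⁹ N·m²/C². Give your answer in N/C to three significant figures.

E_θ ≈ 1.03×10⁶ N/C

Dipole moment p = qd = (1.00×10⁻⁵ C)(0.00470 m) = 4.70×10⁻⁸ C·m.
For a dipole, E_θ = (kp sinθ)/r³.
kp/r³ = (8.99×10⁹)(4.70×10⁻⁸)/(0.0650)³ = 1.539×10⁶ N/C.
E_θ = 1.539×10⁶·sin42° = 1.030×10⁶ N/C.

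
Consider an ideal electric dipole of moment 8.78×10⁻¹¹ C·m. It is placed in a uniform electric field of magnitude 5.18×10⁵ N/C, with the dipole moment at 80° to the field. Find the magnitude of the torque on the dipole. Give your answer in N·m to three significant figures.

τ ≈ 4.48×10⁻⁵ N·m

Torque on an electric dipole: τ = pE sinθ.
τ = (8.78×10⁻¹¹)(5.18×10⁵)·sin80° = 4.479×10⁻⁵ N·m.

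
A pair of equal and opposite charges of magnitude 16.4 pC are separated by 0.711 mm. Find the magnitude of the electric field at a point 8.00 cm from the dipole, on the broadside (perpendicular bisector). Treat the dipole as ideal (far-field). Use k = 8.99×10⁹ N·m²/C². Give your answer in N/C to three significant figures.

E ≈ 0.205 N/C

Dipole moment p = qd = (1.64×10⁻¹¹ C)(7.11×10⁻⁴ m) = 1.166×10⁻¹⁴ C·m.
On the perpendicular bisector E = kp/r³ (half the axial value at the same distance).
E = (8.99×10⁹)(1.166×10⁻¹⁴) / (0.0800)³ = 0.2047 N/C.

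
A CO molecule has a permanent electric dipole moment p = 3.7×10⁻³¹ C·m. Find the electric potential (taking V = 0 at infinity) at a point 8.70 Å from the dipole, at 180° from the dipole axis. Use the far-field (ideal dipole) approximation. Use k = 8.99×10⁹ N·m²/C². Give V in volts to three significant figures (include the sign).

The dipole potential is V = kp cosθ / r².
V = (8.99×10⁹)(3.70×10⁻³¹)·cos180° / (8.70×10⁻¹⁰)² = -0.004395 V.

V ≈ -0.00439 V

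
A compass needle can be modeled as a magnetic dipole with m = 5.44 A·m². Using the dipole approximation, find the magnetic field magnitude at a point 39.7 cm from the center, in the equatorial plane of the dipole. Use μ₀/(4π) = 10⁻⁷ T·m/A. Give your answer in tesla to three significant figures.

B ≈ 8.69×10⁻⁶ T

In the equatorial plane B = (μ₀/4π)·m/r³ (half the axial value).
B = (10⁻⁷)·(5.44) / (0.397)³ = 8.694×10⁻⁶ T.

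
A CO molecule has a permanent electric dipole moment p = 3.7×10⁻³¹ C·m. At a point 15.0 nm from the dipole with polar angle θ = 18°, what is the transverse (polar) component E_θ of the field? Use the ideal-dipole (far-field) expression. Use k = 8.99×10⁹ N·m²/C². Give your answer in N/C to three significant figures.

For a dipole, E_θ = (kp sinθ)/r³.
kp/r³ = (8.99×10⁹)(3.70×10⁻³¹)/(1.50×10⁻⁸)³ = 985.6 N/C.
E_θ = 985.6·sin18° = 304.6 N/C.

E_θ ≈ 305 N/C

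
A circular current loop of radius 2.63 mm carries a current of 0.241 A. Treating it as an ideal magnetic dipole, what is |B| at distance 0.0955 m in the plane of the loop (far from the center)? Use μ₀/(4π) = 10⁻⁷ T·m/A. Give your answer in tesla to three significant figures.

Magnetic moment m = IA = Iπa² = (0.241)·π·(0.00263)² = 5.237×10⁻⁶ A·m².
In the equatorial plane B = (μ₀/4π)·m/r³ (half the axial value).
B = (10⁻⁷)·(5.237×10⁻⁶) / (0.0955)³ = 6.013×10⁻¹⁰ T.

B ≈ 6.01×10⁻¹⁰ T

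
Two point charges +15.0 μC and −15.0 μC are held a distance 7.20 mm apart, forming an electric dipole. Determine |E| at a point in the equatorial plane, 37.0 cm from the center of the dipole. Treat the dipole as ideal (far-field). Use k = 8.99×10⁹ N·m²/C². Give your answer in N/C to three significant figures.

Dipole moment p = qd = (1.50×10⁻⁵ C)(0.00720 m) = 1.08×10⁻⁷ C·m.
On the perpendicular bisector E = kp/r³ (half the axial value at the same distance).
E = (8.99×10⁹)(1.08×10⁻⁷) / (0.370)³ = 1.917×10⁴ N/C.

E ≈ 1.92×10⁴ N/C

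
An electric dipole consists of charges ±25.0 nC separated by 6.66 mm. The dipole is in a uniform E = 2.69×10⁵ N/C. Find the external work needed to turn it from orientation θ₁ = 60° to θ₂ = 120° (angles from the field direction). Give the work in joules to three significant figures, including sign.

W ≈ 4.48×10⁻⁵ J

Dipole moment p = qd = (2.50×10⁻⁸ C)(0.00666 m) = 1.665×10⁻¹⁰ C·m.
W_ext = ΔU = U(θ₂) − U(θ₁) = −pE cosθ₂ − (−pE cosθ₁) = pE(cosθ₁ − cosθ₂).
W = (1.665×10⁻¹⁰)(2.69×10⁵)·(cos60° − cos120°) = (4.479×10⁻⁵)·(+1.0000) = 4.479×10⁻⁵ J.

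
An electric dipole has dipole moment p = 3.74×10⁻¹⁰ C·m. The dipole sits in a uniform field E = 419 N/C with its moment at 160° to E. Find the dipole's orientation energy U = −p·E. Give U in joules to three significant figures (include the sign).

U ≈ 1.47×10⁻⁷ J

U = −p·E = −pE cosθ.
U = −(3.74×10⁻¹⁰)(419)·cos160° = 1.473×10⁻⁷ J.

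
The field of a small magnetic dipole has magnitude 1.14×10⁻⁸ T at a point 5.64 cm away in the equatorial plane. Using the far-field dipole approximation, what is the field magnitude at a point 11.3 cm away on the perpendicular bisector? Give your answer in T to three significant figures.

Dipole fields scale as 1/r³ in the far field; the geometry is the same at both points.
B₂ = B₁ · (r₁/r₂)³ = 1.14×10⁻⁸ · (5.64/11.3)³.
(r₁/r₂)³ = (0.4991)³ = 0.1243.
B₂ ≈ 1.417×10⁻⁹ T.

B ≈ 1.42×10⁻⁹ T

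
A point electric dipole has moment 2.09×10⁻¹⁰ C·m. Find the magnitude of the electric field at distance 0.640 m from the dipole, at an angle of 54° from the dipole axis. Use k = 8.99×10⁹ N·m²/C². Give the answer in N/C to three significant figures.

At angle θ the dipole field magnitude is E = (kp/r³)·√(1 + 3cos²θ).
kp/r³ = (8.99×10⁹)(2.09×10⁻¹⁰) / (0.640)³ = 7.167 N/C.
√(1 + 3cos²54°) = √(1 + 3·0.3455) = √2.0365 ≈ 1.4271.
E ≈ 7.167 × 1.427 = 10.23 N/C.

E ≈ 10.2 N/C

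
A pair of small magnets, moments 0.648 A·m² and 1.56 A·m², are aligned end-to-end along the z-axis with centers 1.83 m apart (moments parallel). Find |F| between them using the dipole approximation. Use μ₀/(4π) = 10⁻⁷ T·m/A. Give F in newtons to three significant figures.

F ≈ 5.41×10⁻⁸ N

On-axis B of dipole 1: B = (μ₀/4π)·2m₁/r³. Force on dipole 2: F = m₂·dB/dr.
dB/dr = −(μ₀/4π)·6m₁/r⁴, so |F| = (μ₀/4π)·6m₁m₂/r⁴.
F = 6(10⁻⁷)(0.648)(1.56)/(1.83)⁴ = 5.408×10⁻⁸ N.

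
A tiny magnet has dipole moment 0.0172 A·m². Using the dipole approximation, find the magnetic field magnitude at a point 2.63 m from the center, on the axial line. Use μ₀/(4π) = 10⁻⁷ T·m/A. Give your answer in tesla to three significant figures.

B ≈ 1.89×10⁻¹⁰ T

On axis B = (μ₀/4π)·2m/r³.
B = 2·(10⁻⁷)·(0.0172) / (2.63)³ = 1.891×10⁻¹⁰ T.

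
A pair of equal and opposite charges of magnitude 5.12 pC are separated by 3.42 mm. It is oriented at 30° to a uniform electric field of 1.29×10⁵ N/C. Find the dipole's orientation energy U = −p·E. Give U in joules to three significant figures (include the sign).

U ≈ -1.96×10⁻⁹ J

Dipole moment p = qd = (5.12×10⁻¹² C)(0.00342 m) = 1.751×10⁻¹⁴ C·m.
U = −p·E = −pE cosθ.
U = −(1.751×10⁻¹⁴)(1.29×10⁵)·cos30° = -1.956×10⁻⁹ J.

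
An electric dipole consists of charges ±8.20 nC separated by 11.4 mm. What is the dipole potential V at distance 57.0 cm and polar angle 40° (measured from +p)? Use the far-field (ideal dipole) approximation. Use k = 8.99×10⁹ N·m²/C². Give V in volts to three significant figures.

Dipole moment p = qd = (8.20×10⁻⁹ C)(0.0114 m) = 9.348×10⁻¹¹ C·m.
The dipole potential is V = kp cosθ / r².
V = (8.99×10⁹)(9.348×10⁻¹¹)·cos40° / (0.570)² = 1.981 V.

V ≈ 1.98 V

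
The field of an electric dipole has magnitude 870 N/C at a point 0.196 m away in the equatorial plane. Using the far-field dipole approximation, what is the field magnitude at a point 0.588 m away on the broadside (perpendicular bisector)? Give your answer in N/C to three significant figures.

Dipole fields scale as 1/r³ in the far field; the geometry is the same at both points.
E₂ = E₁ · (r₁/r₂)³ = 870 · (0.196/0.588)³.
(r₁/r₂)³ = (0.3333)³ = 0.03704.
E₂ ≈ 32.22 N/C.

E ≈ 32.2 N/C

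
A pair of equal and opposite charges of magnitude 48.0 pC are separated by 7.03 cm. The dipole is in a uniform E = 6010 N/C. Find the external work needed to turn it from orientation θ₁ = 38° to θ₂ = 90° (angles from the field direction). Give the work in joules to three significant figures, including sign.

Dipole moment p = qd = (4.80×10⁻¹¹ C)(0.0703 m) = 3.374×10⁻¹² C·m.
W_ext = ΔU = U(θ₂) − U(θ₁) = −pE cosθ₂ − (−pE cosθ₁) = pE(cosθ₁ − cosθ₂).
W = (3.374×10⁻¹²)(6010)·(cos38° − cos90°) = (2.028×10⁻⁸)·(+0.7880) = 1.598×10⁻⁸ J.

W ≈ 1.60×10⁻⁸ J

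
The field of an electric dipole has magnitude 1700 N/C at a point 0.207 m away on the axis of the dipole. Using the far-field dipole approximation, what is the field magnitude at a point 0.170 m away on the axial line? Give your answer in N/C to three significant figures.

E ≈ 3070 N/C

Dipole fields scale as 1/r³ in the far field; the geometry is the same at both points.
E₂ = E₁ · (r₁/r₂)³ = 1700 · (0.207/0.170)³.
(r₁/r₂)³ = (1.218)³ = 1.805.
E₂ ≈ 3069 N/C.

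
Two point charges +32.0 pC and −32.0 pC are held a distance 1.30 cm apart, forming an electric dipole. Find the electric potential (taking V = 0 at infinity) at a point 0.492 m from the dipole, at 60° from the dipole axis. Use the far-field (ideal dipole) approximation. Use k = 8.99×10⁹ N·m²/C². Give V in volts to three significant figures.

Dipole moment p = qd = (3.20×10⁻¹¹ C)(0.0130 m) = 4.16×10⁻¹³ C·m.
The dipole potential is V = kp cosθ / r².
V = (8.99×10⁹)(4.16×10⁻¹³)·cos60° / (0.492)² = 0.007725 V.

V ≈ 0.00772 V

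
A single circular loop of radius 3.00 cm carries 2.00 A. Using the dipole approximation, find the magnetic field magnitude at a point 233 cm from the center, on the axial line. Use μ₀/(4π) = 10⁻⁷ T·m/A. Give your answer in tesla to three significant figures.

B ≈ 8.94×10⁻¹¹ T

Magnetic moment m = IA = Iπa² = (2.00)·π·(0.0300)² = 0.005655 A·m².
On axis B = (μ₀/4π)·2m/r³.
B = 2·(10⁻⁷)·(0.005655) / (2.33)³ = 8.941×10⁻¹¹ T.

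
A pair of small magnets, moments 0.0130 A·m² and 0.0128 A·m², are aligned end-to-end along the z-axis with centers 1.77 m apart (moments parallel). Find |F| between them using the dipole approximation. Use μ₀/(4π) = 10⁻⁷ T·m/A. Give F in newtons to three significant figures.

On-axis B of dipole 1: B = (μ₀/4π)·2m₁/r³. Force on dipole 2: F = m₂·dB/dr.
dB/dr = −(μ₀/4π)·6m₁/r⁴, so |F| = (μ₀/4π)·6m₁m₂/r⁴.
F = 6(10⁻⁷)(0.0130)(0.0128)/(1.77)⁴ = 1.017×10⁻¹¹ N.

F ≈ 1.02×10⁻¹¹ N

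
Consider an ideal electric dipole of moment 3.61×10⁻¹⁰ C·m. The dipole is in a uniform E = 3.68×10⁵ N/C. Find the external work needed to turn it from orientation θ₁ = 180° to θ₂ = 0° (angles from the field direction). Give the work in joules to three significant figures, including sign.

W ≈ -2.66×10⁻⁴ J

W_ext = ΔU = U(θ₂) − U(θ₁) = −pE cosθ₂ − (−pE cosθ₁) = pE(cosθ₁ − cosθ₂).
W = (3.61×10⁻¹⁰)(3.68×10⁵)·(cos180° − cos0°) = (1.328×10⁻⁴)·(-2.0000) = -2.657×10⁻⁴ J.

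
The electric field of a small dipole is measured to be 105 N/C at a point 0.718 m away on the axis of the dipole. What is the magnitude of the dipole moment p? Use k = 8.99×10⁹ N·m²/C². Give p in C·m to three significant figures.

On axis E = 2kp/r³, so p = Er³/(2k).
p = (105)·(0.718)³ / (2·8.99×10⁹) = 2.162×10⁻⁹ C·m.

p ≈ 2.16×10⁻⁹ C·m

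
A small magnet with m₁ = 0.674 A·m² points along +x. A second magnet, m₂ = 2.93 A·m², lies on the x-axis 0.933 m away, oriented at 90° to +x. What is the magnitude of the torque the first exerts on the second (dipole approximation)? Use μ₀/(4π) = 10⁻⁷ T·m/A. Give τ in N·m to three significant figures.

τ ≈ 4.86×10⁻⁷ N·m

Dipole B is on the axis of dipole A, so B₁ there is axial: B₁ = (μ₀/4π)·2m₁/r³ along +x.
B₁ = 2(10⁻⁷)(0.674)/(0.933)³ = 1.660×10⁻⁷ T.
τ = m₂ B₁ sinθ.
τ = (2.93)(1.660×10⁻⁷)·sin90° = 4.863×10⁻⁷ N·m.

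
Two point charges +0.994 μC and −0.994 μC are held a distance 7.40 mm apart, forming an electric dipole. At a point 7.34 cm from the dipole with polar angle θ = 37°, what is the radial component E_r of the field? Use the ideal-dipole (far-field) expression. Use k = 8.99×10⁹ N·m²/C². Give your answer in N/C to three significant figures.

E_r ≈ 2.67×10⁵ N/C

Dipole moment p = qd = (9.94×10⁻⁷ C)(0.00740 m) = 7.356×10⁻⁹ C·m.
For a dipole, E_r = (2kp cosθ)/r³.
kp/r³ = (8.99×10⁹)(7.356×10⁻⁹)/(0.0734)³ = 1.672×10⁵ N/C.
E_r = 2·1.672×10⁵·cos37° = 2.671×10⁵ N/C.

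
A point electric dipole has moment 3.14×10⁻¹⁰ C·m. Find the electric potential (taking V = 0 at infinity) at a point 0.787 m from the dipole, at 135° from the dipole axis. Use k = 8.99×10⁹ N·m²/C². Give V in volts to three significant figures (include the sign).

The dipole potential is V = kp cosθ / r².
V = (8.99×10⁹)(3.14×10⁻¹⁰)·cos135° / (0.787)² = -3.223 V.

V ≈ -3.22 V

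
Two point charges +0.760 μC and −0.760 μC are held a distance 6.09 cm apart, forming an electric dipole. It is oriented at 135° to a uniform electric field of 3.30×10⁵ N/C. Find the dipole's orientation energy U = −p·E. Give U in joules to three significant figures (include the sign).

U ≈ 0.0108 J

Dipole moment p = qd = (7.60×10⁻⁷ C)(0.0609 m) = 4.628×10⁻⁸ C·m.
U = −p·E = −pE cosθ.
U = −(4.628×10⁻⁸)(3.30×10⁵)·cos135° = 0.01080 J.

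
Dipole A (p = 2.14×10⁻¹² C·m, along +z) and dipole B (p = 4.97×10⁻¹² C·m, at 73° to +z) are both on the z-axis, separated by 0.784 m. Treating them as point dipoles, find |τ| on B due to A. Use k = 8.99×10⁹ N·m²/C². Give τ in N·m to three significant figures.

τ ≈ 3.79×10⁻¹³ N·m

The second dipole sits on the axis of the first, so the field there is axial: E₁ = 2kp₁/r³ along +z.
E₁ = 2(8.99×10⁹)(2.14×10⁻¹²)/(0.784)³ = 0.07985 N/C.
Torque on the second dipole: τ = p₂ E₁ sinθ.
τ = (4.97×10⁻¹²)(0.07985)·sin73° = 3.795×10⁻¹³ N·m.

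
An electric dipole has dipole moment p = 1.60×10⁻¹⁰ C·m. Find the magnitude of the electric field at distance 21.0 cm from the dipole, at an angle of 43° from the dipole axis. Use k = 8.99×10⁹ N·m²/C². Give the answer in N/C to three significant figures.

E ≈ 251 N/C

At angle θ the dipole field magnitude is E = (kp/r³)·√(1 + 3cos²θ).
kp/r³ = (8.99×10⁹)(1.60×10⁻¹⁰) / (0.210)³ = 155.3 N/C.
√(1 + 3cos²43°) = √(1 + 3·0.5349) = √2.6046 ≈ 1.6139.
E ≈ 155.3 × 1.614 = 250.7 N/C.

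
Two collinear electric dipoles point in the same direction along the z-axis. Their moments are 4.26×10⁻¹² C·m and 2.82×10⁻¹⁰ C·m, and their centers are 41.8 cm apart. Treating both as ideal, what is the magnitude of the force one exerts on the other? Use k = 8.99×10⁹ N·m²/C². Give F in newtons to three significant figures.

On-axis field of dipole 1 at distance r: E = 2kp₁/r³. Force on dipole 2 is F = p₂·dE/dr (gradient along axis).
dE/dr = −6kp₁/r⁴, so |F| = 6kp₁p₂/r⁴ (attractive for aligned moments).
F = 6(8.99×10⁹)(4.26×10⁻¹²)(2.82×10⁻¹⁰)/(0.418)⁴ = 2.123×10⁻⁹ N.

F ≈ 2.12×10⁻⁹ N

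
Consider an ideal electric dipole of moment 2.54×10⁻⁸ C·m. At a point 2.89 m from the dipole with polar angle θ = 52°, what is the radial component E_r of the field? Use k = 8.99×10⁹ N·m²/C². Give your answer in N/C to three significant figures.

For a dipole, E_r = (2kp cosθ)/r³.
kp/r³ = (8.99×10⁹)(2.54×10⁻⁸)/(2.89)³ = 9.460 N/C.
E_r = 2·9.460·cos52° = 11.65 N/C.

E_r ≈ 11.6 N/C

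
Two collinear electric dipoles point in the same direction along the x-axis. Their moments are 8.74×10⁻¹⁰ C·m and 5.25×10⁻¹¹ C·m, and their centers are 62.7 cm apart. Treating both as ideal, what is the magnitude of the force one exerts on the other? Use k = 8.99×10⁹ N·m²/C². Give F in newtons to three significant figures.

F ≈ 1.60×10⁻⁸ N

On-axis field of dipole 1 at distance r: E = 2kp₁/r³. Force on dipole 2 is F = p₂·dE/dr (gradient along axis).
dE/dr = −6kp₁/r⁴, so |F| = 6kp₁p₂/r⁴ (attractive for aligned moments).
F = 6(8.99×10⁹)(8.74×10⁻¹⁰)(5.25×10⁻¹¹)/(0.627)⁴ = 1.601×10⁻⁸ N.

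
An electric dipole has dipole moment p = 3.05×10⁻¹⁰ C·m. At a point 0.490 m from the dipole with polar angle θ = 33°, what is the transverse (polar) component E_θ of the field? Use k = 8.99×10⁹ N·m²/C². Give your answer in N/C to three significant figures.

For a dipole, E_θ = (kp sinθ)/r³.
kp/r³ = (8.99×10⁹)(3.05×10⁻¹⁰)/(0.490)³ = 23.31 N/C.
E_θ = 23.31·sin33° = 12.69 N/C.

E_θ ≈ 12.7 N/C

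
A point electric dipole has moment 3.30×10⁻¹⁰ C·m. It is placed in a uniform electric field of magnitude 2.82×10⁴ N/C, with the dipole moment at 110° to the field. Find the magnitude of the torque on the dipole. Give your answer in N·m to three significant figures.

Torque on an electric dipole: τ = pE sinθ.
τ = (3.30×10⁻¹⁰)(2.82×10⁴)·sin110° = 8.745×10⁻⁶ N·m.

τ ≈ 8.74×10⁻⁶ N·m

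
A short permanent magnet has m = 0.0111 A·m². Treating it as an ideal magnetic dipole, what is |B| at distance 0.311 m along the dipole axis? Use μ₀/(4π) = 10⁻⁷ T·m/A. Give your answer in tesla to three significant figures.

On axis B = (μ₀/4π)·2m/r³.
B = 2·(10⁻⁷)·(0.0111) / (0.311)³ = 7.380×10⁻⁸ T.

B ≈ 7.38×10⁻⁸ T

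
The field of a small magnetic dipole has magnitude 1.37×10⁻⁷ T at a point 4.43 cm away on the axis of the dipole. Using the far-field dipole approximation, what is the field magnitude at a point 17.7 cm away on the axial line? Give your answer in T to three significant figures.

B ≈ 2.15×10⁻⁹ T

Dipole fields scale as 1/r³ in the far field; the geometry is the same at both points.
B₂ = B₁ · (r₁/r₂)³ = 1.37×10⁻⁷ · (4.43/17.7)³.
(r₁/r₂)³ = (0.2503)³ = 0.01568.
B₂ ≈ 2.148×10⁻⁹ T.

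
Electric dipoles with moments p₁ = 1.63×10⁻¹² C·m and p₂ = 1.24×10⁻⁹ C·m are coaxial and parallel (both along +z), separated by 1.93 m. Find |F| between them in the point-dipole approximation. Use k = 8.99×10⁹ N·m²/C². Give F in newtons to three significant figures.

On-axis field of dipole 1 at distance r: E = 2kp₁/r³. Force on dipole 2 is F = p₂·dE/dr (gradient along axis).
dE/dr = −6kp₁/r⁴, so |F| = 6kp₁p₂/r⁴ (attractive for aligned moments).
F = 6(8.99×10⁹)(1.63×10⁻¹²)(1.24×10⁻⁹)/(1.93)⁴ = 7.858×10⁻¹² N.

F ≈ 7.86×10⁻¹² N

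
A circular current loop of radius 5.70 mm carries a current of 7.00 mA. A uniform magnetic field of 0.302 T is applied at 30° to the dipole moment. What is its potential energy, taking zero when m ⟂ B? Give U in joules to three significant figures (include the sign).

U ≈ -1.87×10⁻⁷ J

Magnetic moment m = IA = Iπa² = (0.00700)·π·(0.00570)² = 7.145×10⁻⁷ A·m².
U = −m·B = −mB cosθ.
U = −(7.145×10⁻⁷)(0.302)·cos30° = -1.869×10⁻⁷ J.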